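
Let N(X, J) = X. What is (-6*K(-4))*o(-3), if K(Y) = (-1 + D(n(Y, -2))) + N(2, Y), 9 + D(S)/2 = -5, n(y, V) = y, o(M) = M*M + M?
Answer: 972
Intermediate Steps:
o(M) = M + M**2 (o(M) = M**2 + M = M + M**2)
D(S) = -28 (D(S) = -18 + 2*(-5) = -18 - 10 = -28)
K(Y) = -27 (K(Y) = (-1 - 28) + 2 = -29 + 2 = -27)
(-6*K(-4))*o(-3) = (-6*(-27))*(-3*(1 - 3)) = 162*(-3*(-2)) = 162*6 = 972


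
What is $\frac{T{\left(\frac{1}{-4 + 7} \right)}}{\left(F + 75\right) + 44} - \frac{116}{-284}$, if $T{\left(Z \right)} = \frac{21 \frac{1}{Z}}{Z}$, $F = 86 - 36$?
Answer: $\frac{18320}{11999} \approx 1.5268$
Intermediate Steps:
$F = 50$ ($F = 86 - 36 = 50$)
$T{\left(Z \right)} = \frac{21}{Z^{2}}$
$\frac{T{\left(\frac{1}{-4 + 7} \right)}}{\left(F + 75\right) + 44} - \frac{116}{-284} = \frac{21 \frac{1}{\frac{1}{\left(-4 + 7\right)^{2}}}}{\left(50 + 75\right) + 44} - \frac{116}{-284} = \frac{21 \frac{1}{\frac{1}{9}}}{125 + 44} - - \frac{29}{71} = \frac{21 \frac{1}{(\frac{1}{3})^{2}}}{169} + \frac{29}{71} = 21 \cdot 9 \cdot \frac{1}{169} + \frac{29}{71} = 189 \cdot \frac{1}{169} + \frac{29}{71} = \frac{189}{169} + \frac{29}{71} = \frac{18320}{11999}$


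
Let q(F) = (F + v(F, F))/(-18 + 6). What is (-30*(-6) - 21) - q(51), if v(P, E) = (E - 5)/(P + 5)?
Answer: 54875/336 ≈ 163.32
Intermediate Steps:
v(P, E) = (-5 + E)/(5 + P)
q(F) = -F/12 - (-5 + F)/(12*(5 + F)) (q(F) = (F + (-5 + F)/(5 + F))/(-18 + 6) = (F + (-5 + F)/(5 + F))/(-12) = (F + (-5 + F)/(5 + F))*(-1/12) = -F/12 - (-5 + F)/(12*(5 + F)))
(-30*(-6) - 21) - q(51) = (-30*(-6) - 21) - (5 - 1*51 - 1*51*(5 + 51))/(12*(5 + 51)) = (180 - 21) - (5 - 51 - 1*51*56)/(12*56) = 159 - (5 - 51 - 2856)/(12*56) = 159 - (-2902)/(12*56) = 159 - 1*(-1451/336) = 159 + 1451/336 = 54875/336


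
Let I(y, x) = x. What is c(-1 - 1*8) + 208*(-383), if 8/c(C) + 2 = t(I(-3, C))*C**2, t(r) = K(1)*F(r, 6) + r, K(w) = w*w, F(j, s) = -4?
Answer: -84045528/1055 ≈ -79664.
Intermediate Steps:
K(w) = w**2
t(r) = -4 + r (t(r) = 1**2*(-4) + r = 1*(-4) + r = -4 + r)
c(C) = 8/(-2 + C**2*(-4 + C)) (c(C) = 8/(-2 + (-4 + C)*C**2) = 8/(-2 + C**2*(-4 + C)))
c(-1 - 1*8) + 208*(-383) = 8/(-2 + (-1 - 1*8)**2*(-4 + (-1 - 1*8))) + 208*(-383) = 8/(-2 + (-1 - 8)**2*(-4 + (-1 - 8))) - 79664 = 8/(-2 + (-9)**2*(-4 - 9)) - 79664 = 8/(-2 + 81*(-13)) - 79664 = 8/(-2 - 1053) - 79664 = 8/(-1055) - 79664 = 8*(-1/1055) - 79664 = -8/1055 - 79664 = -84045528/1055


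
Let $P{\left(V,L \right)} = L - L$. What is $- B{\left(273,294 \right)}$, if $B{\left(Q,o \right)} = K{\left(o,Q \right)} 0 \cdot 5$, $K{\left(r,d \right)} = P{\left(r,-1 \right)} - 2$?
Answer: $0$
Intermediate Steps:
$P{\left(V,L \right)} = 0$
$K{\left(r,d \right)} = -2$ ($K{\left(r,d \right)} = 0 - 2 = -2$)
$B{\left(Q,o \right)} = 0$ ($B{\left(Q,o \right)} = \left(-2\right) 0 \cdot 5 = 0 \cdot 5 = 0$)
$- B{\left(273,294 \right)} = \left(-1\right) 0 = 0$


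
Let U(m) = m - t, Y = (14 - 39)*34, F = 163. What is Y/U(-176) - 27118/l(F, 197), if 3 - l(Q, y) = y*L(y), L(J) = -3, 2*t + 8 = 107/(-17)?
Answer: -69258919/1705077 ≈ -40.619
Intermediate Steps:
t = -243/34 (t = -4 + (107/(-17))/2 = -4 + (107*(-1/17))/2 = -4 + (½)*(-107/17) = -4 - 107/34 = -243/34 ≈ -7.1471)
Y = -850 (Y = -25*34 = -850)
U(m) = 243/34 + m (U(m) = m - 1*(-243/34) = m + 243/34 = 243/34 + m)
l(Q, y) = 3 + 3*y (l(Q, y) = 3 - y*(-3) = 3 - (-3)*y = 3 + 3*y)
Y/U(-176) - 27118/l(F, 197) = -850/(243/34 - 176) - 27118/(3 + 3*197) = -850/(-5741/34) - 27118/(3 + 591) = -850*(-34/5741) - 27118/594 = 28900/5741 - 27118*1/594 = 28900/5741 - 13559/297 = -69258919/1705077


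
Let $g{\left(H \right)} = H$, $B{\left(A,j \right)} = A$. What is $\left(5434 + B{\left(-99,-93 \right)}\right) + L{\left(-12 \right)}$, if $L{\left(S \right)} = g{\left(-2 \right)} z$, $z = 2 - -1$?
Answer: $5329$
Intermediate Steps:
$z = 3$ ($z = 2 + 1 = 3$)
$L{\left(S \right)} = -6$ ($L{\left(S \right)} = \left(-2\right) 3 = -6$)
$\left(5434 + B{\left(-99,-93 \right)}\right) + L{\left(-12 \right)} = \left(5434 - 99\right) - 6 = 5335 - 6 = 5329$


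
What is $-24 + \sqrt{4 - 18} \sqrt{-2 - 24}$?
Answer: $-24 - 2 \sqrt{91} \approx -43.079$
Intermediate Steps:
$-24 + \sqrt{4 - 18} \sqrt{-2 - 24} = -24 + \sqrt{-14} \sqrt{-26} = -24 + i \sqrt{14} i \sqrt{26} = -24 - 2 \sqrt{91}$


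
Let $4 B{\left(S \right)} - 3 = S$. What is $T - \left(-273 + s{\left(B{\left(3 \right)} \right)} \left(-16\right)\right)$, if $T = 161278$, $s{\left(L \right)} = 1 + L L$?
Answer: $161603$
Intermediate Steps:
$B{\left(S \right)} = \frac{3}{4} + \frac{S}{4}$
$s{\left(L \right)} = 1 + L^{2}$
$T - \left(-273 + s{\left(B{\left(3 \right)} \right)} \left(-16\right)\right) = 161278 - \left(-273 + \left(1 + \left(\frac{3}{4} + \frac{1}{4} \cdot 3\right)^{2}\right) \left(-16\right)\right) = 161278 - \left(-273 + \left(1 + \left(\frac{3}{4} + \frac{3}{4}\right)^{2}\right) \left(-16\right)\right) = 161278 - \left(-273 + \left(1 + \left(\frac{3}{2}\right)^{2}\right) \left(-16\right)\right) = 161278 - \left(-273 + \left(1 + \frac{9}{4}\right) \left(-16\right)\right) = 161278 - \left(-273 + \frac{13}{4} \left(-16\right)\right) = 161278 - \left(-273 - 52\right) = 161278 - -325 = 161278 + 325 = 161603$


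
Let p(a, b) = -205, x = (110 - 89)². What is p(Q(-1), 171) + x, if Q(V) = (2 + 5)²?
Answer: 236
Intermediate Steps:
x = 441 (x = 21² = 441)
Q(V) = 49 (Q(V) = 7² = 49)
p(Q(-1), 171) + x = -205 + 441 = 236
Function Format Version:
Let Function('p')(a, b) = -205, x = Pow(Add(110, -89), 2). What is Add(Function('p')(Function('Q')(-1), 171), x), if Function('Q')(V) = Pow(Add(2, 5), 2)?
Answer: 236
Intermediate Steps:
x = 441 (x = Pow(21, 2) = 441)
Function('Q')(V) = 49 (Function('Q')(V) = Pow(7, 2) = 49)
Add(Function('p')(Function('Q')(-1), 171), x) = Add(-205, 441) = 236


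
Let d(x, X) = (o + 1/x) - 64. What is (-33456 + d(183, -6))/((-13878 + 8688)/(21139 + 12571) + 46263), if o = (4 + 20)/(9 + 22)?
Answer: -641010944227/884716002342 ≈ -0.72454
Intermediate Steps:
o = 24/31 ≈ 0.77419
d(x, X) = -1960/31 + 1/x (d(x, X) = (24/31 + 1/x) - 64 = -1960/31 + 1/x)
(-33456 + d(183, -6))/((-13878 + 8688)/(21139 + 12571) + 46263) = (-33456 + (-1960/31 + 1/183))/((-13878 + 8688)/(21139 + 12571) + 46263) = (-33456 + (-1960/31 + 1/183))/(-5190/33710 + 46263) = (-33456 - 358649/5673)/(-5190*1/33710 + 46263) = -190154537/(5673*(-519/3371 + 46263)) = -190154537/(5673*155952054/3371) = -190154537/5673*3371/155952054 = -641010944227/884716002342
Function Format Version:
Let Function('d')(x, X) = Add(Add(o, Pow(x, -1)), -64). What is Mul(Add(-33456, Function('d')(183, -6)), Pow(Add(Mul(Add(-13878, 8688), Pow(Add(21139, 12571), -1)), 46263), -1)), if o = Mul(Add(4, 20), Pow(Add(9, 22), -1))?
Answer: Rational(-641010944227, 884716002342) ≈ -0.72454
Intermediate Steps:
o = Rational(24, 31) (o = Mul(24, Pow(31, -1)) = Mul(24, Rational(1, 31)) = Rational(24, 31) ≈ 0.77419)
Function('d')(x, X) = Add(Rational(-1960, 31), Pow(x, -1)) (Function('d')(x, X) = Add(Add(Rational(24, 31), Pow(x, -1)), -64) = Add(Rational(-1960, 31), Pow(x, -1)))
Mul(Add(-33456, Function('d')(183, -6)), Pow(Add(Mul(Add(-13878, 8688), Pow(Add(21139, 12571), -1)), 46263), -1)) = Mul(Add(-33456, Add(Rational(-1960, 31), Pow(183, -1))), Pow(Add(Mul(Add(-13878, 8688), Pow(Add(21139, 12571), -1)), 46263), -1)) = Mul(Add(-33456, Add(Rational(-1960, 31), Rational(1, 183))), Pow(Add(Mul(-5190, Pow(33710, -1)), 46263), -1)) = Mul(Add(-33456, Rational(-358649, 5673)), Pow(Add(Mul(-5190, Rational(1, 33710)), 46263), -1)) = Mul(Rational(-190154537, 5673), Pow(Add(Rational(-519, 3371), 46263), -1)) = Mul(Rational(-190154537, 5673), Pow(Rational(155952054, 3371), -1)) = Mul(Rational(-190154537, 5673), Rational(3371, 155952054)) = Rational(-641010944227, 884716002342)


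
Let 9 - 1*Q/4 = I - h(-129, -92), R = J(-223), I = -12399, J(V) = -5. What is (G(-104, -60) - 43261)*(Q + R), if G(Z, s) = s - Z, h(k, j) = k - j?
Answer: -2138333943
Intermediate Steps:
R = -5
Q = 49484 (Q = 36 - 4*(-12399 - (-129 - 1*(-92))) = 36 - 4*(-12399 - (-129 + 92)) = 36 - 4*(-12399 - 1*(-37)) = 36 - 4*(-12399 + 37) = 36 - 4*(-12362) = 36 + 49448 = 49484)
(G(-104, -60) - 43261)*(Q + R) = ((-60 - 1*(-104)) - 43261)*(49484 - 5) = ((-60 + 104) - 43261)*49479 = (44 - 43261)*49479 = -43217*49479 = -2138333943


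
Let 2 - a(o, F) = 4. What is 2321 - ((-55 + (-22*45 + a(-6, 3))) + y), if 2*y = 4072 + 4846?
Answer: -1091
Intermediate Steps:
a(o, F) = -2 (a(o, F) = 2 - 1*4 = 2 - 4 = -2)
y = 4459 (y = (4072 + 4846)/2 = (½)*8918 = 4459)
2321 - ((-55 + (-22*45 + a(-6, 3))) + y) = 2321 - ((-55 + (-22*45 - 2)) + 4459) = 2321 - ((-55 + (-990 - 2)) + 4459) = 2321 - ((-55 - 992) + 4459) = 2321 - (-1047 + 4459) = 2321 - 1*3412 = 2321 - 3412 = -1091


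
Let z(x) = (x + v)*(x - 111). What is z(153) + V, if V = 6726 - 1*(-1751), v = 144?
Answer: 20951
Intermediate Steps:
z(x) = (-111 + x)*(144 + x) (z(x) = (x + 144)*(x - 111) = (144 + x)*(-111 + x) = (-111 + x)*(144 + x))
V = 8477 (V = 6726 + 1751 = 8477)
z(153) + V = (-15984 + 153**2 + 33*153) + 8477 = (-15984 + 23409 + 5049) + 8477 = 12474 + 8477 = 20951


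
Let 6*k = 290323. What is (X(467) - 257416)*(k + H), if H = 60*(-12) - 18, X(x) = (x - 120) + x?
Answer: -12226871465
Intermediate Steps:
k = 290323/6 (k = (⅙)*290323 = 290323/6 ≈ 48387.)
X(x) = -120 + 2*x (X(x) = (-120 + x) + x = -120 + 2*x)
H = -738 (H = -720 - 18 = -738)
(X(467) - 257416)*(k + H) = ((-120 + 2*467) - 257416)*(290323/6 - 738) = ((-120 + 934) - 257416)*(285895/6) = (814 - 257416)*(285895/6) = -256602*285895/6 = -12226871465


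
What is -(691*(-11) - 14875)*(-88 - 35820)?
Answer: -807068208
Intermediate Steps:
-(691*(-11) - 14875)*(-88 - 35820) = -(-7601 - 14875)*(-35908) = -(-22476)*(-35908) = -1*807068208 = -807068208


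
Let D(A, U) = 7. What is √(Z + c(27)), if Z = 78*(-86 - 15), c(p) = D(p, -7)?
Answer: I*√7871 ≈ 88.719*I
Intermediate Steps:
c(p) = 7
Z = -7878 (Z = 78*(-101) = -7878)
√(Z + c(27)) = √(-7878 + 7) = √(-7871) = I*√7871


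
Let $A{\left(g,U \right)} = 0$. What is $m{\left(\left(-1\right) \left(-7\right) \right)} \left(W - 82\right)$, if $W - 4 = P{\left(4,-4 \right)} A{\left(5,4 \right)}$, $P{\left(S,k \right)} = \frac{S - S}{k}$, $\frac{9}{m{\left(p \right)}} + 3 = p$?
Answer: $- \frac{351}{2} \approx -175.5$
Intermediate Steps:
$m{\left(p \right)} = \frac{9}{-3 + p}$
$P{\left(S,k \right)} = 0$ ($P{\left(S,k \right)} = \frac{0}{k} = 0$)
$W = 4$ ($W = 4 + 0 \cdot 0 = 4 + 0 = 4$)
$m{\left(\left(-1\right) \left(-7\right) \right)} \left(W - 82\right) = \frac{9}{-3 - -7} \left(4 - 82\right) = \frac{9}{-3 + 7} \left(-78\right) = \frac{9}{4} \left(-78\right) = - \frac{351}{2}$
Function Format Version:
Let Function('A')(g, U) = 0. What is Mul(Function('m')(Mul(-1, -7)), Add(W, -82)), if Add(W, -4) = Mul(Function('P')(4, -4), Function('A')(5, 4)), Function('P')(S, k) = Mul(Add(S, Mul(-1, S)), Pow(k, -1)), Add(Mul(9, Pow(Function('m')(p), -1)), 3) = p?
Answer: Rational(-351, 2) ≈ -175.50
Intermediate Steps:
Function('m')(p) = Mul(9, Pow(Add(-3, p), -1))
Function('P')(S, k) = 0 (Function('P')(S, k) = Mul(0, Pow(k, -1)) = 0)
W = 4 (W = Add(4, Mul(0, 0)) = Add(4, 0) = 4)
Mul(Function('m')(Mul(-1, -7)), Add(W, -82)) = Mul(Mul(9, Pow(Add(-3, Mul(-1, -7)), -1)), Add(4, -82)) = Mul(Mul(9, Pow(Add(-3, 7), -1)), -78) = Mul(Mul(9, Pow(4, -1)), -78) = Mul(Mul(9, Rational(1, 4)), -78) = Mul(Rational(9, 4), -78) = Rational(-351, 2)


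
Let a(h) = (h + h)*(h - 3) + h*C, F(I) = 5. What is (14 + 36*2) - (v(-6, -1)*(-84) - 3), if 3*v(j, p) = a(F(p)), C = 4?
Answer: 1209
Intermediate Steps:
a(h) = 4*h + 2*h*(-3 + h) (a(h) = (h + h)*(h - 3) + h*4 = (2*h)*(-3 + h) + 4*h = 2*h*(-3 + h) + 4*h = 4*h + 2*h*(-3 + h))
v(j, p) = 40/3 (v(j, p) = (2*5*(-1 + 5))/3 = (2*5*4)/3 = (1/3)*40 = 40/3)
(14 + 36*2) - (v(-6, -1)*(-84) - 3) = (14 + 36*2) - ((40/3)*(-84) - 3) = (14 + 72) - (-1120 - 3) = 86 - 1*(-1123) = 86 + 1123 = 1209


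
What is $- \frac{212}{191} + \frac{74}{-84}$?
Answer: $- \frac{15971}{8022} \approx -1.9909$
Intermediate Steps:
$- \frac{212}{191} + \frac{74}{-84} = \left(-212\right) \frac{1}{191} + 74 \left(- \frac{1}{84}\right) = - \frac{212}{191} - \frac{37}{42} = - \frac{15971}{8022}$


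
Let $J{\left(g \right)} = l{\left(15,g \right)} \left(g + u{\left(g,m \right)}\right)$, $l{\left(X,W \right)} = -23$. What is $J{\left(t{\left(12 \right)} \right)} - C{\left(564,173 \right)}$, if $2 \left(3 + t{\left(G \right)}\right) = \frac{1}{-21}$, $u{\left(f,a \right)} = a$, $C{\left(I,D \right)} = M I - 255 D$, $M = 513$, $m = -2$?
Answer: $- \frac{10294261}{42} \approx -2.451 \cdot 10^{5}$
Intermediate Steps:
$C{\left(I,D \right)} = - 255 D + 513 I$ ($C{\left(I,D \right)} = 513 I - 255 D = - 255 D + 513 I$)
$t{\left(G \right)} = - \frac{127}{42}$ ($t{\left(G \right)} = -3 + \frac{1}{2 \left(-21\right)} = -3 + \frac{1}{2} \left(- \frac{1}{21}\right) = -3 - \frac{1}{42} = - \frac{127}{42}$)
$J{\left(g \right)} = 46 - 23 g$ ($J{\left(g \right)} = - 23 \left(g - 2\right) = - 23 \left(-2 + g\right) = 46 - 23 g$)
$J{\left(t{\left(12 \right)} \right)} - C{\left(564,173 \right)} = \left(46 - - \frac{2921}{42}\right) - \left(\left(-255\right) 173 + 513 \cdot 564\right) = \left(46 + \frac{2921}{42}\right) - \left(-44115 + 289332\right) = \frac{4853}{42} - 245217 = - \frac{10294261}{42}$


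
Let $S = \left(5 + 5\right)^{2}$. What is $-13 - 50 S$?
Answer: $-5013$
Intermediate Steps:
$S = 100$ ($S = 10^{2} = 100$)
$-13 - 50 S = -13 - 5000 = -5013$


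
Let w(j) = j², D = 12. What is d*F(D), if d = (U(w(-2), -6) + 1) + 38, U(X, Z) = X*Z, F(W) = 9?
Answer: 135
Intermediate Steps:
d = 15 (d = ((-2)²*(-6) + 1) + 38 = (4*(-6) + 1) + 38 = (-24 + 1) + 38 = -23 + 38 = 15)
d*F(D) = 15*9 = 135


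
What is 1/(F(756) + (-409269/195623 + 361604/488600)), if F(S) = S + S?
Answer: 23895349450/36097460674873 ≈ 0.00066197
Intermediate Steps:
F(S) = 2*S
1/(F(756) + (-409269/195623 + 361604/488600)) = 1/(2*756 + (-409269/195623 + 361604/488600)) = 1/(1512 + (-409269*1/195623 + 361604*(1/488600))) = 1/(1512 + (-409269/195623 + 90401/122150)) = 1/(1512 - 32307693527/23895349450) = 1/(36097460674873/23895349450) = 23895349450/36097460674873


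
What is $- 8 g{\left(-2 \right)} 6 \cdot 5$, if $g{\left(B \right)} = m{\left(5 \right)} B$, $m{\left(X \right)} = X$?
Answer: $2400$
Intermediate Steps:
$g{\left(B \right)} = 5 B$
$- 8 g{\left(-2 \right)} 6 \cdot 5 = - 8 \cdot 5 \left(-2\right) 6 \cdot 5 = \left(-8\right) \left(-10\right) 30 = 80 \cdot 30 = 2400$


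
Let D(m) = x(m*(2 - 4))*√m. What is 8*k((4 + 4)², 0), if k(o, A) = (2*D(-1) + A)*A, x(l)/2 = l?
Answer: 0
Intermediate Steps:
x(l) = 2*l
D(m) = -4*m^(3/2) (D(m) = (2*(m*(2 - 4)))*√m = (2*(m*(-2)))*√m = (2*(-2*m))*√m = (-4*m)*√m = -4*m^(3/2))
k(o, A) = A*(A + 8*I) (k(o, A) = (2*(-(-4)*I) + A)*A = (2*(4*I) + A)*A = (8*I + A)*A = (A + 8*I)*A = A*(A + 8*I))
8*k((4 + 4)², 0) = 8*(0*(0 + 8*I)) = 8*(0*(8*I)) = 8*0 = 0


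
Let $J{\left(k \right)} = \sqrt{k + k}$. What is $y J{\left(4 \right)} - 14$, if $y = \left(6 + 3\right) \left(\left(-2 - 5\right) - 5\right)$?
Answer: $-14 - 216 \sqrt{2} \approx -319.47$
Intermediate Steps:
$J{\left(k \right)} = \sqrt{2} \sqrt{k}$ ($J{\left(k \right)} = \sqrt{2 k} = \sqrt{2} \sqrt{k}$)
$y = -108$ ($y = 9 \left(-7 - 5\right) = 9 \left(-12\right) = -108$)
$y J{\left(4 \right)} - 14 = - 108 \sqrt{2} \sqrt{4} - 14 = - 108 \sqrt{2} \cdot 2 - 14 = - 108 \cdot 2 \sqrt{2} - 14 = - 216 \sqrt{2} - 14 = -14 - 216 \sqrt{2}$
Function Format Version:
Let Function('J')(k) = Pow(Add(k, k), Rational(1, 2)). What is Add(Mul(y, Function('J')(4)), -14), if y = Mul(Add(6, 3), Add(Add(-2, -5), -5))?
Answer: Add(-14, Mul(-216, Pow(2, Rational(1, 2)))) ≈ -319.47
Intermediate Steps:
Function('J')(k) = Mul(Pow(2, Rational(1, 2)), Pow(k, Rational(1, 2))) (Function('J')(k) = Pow(Mul(2, k), Rational(1, 2)) = Mul(Pow(2, Rational(1, 2)), Pow(k, Rational(1, 2))))
y = -108 (y = Mul(9, Add(-7, -5)) = Mul(9, -12) = -108)
Add(Mul(y, Function('J')(4)), -14) = Add(Mul(-108, Mul(Pow(2, Rational(1, 2)), Pow(4, Rational(1, 2)))), -14) = Add(Mul(-108, Mul(Pow(2, Rational(1, 2)), 2)), -14) = Add(Mul(-108, Mul(2, Pow(2, Rational(1, 2)))), -14) = Add(Mul(-216, Pow(2, Rational(1, 2))), -14) = Add(-14, Mul(-216, Pow(2, Rational(1, 2))))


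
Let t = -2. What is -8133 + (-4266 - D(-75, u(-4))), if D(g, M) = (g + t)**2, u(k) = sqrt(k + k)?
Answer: -18328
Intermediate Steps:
u(k) = sqrt(2)*sqrt(k) (u(k) = sqrt(2*k) = sqrt(2)*sqrt(k))
D(g, M) = (-2 + g)**2 (D(g, M) = (g - 2)**2 = (-2 + g)**2)
-8133 + (-4266 - D(-75, u(-4))) = -8133 + (-4266 - (-2 - 75)**2) = -8133 + (-4266 - 1*(-77)**2) = -8133 + (-4266 - 1*5929) = -8133 + (-4266 - 5929) = -8133 - 10195 = -18328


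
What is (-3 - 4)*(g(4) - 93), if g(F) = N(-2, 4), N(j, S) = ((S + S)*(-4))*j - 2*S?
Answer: 259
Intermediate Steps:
N(j, S) = -2*S - 8*S*j (N(j, S) = ((2*S)*(-4))*j - 2*S = (-8*S)*j - 2*S = -8*S*j - 2*S = -2*S - 8*S*j)
g(F) = 56 (g(F) = -2*4*(1 + 4*(-2)) = -2*4*(1 - 8) = -2*4*(-7) = 56)
(-3 - 4)*(g(4) - 93) = (-3 - 4)*(56 - 93) = -7*(-37) = 259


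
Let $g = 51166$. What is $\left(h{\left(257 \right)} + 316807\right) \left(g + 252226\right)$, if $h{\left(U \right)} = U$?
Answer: $96194681088$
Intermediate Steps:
$\left(h{\left(257 \right)} + 316807\right) \left(g + 252226\right) = \left(257 + 316807\right) \left(51166 + 252226\right) = 317064 \cdot 303392 = 96194681088$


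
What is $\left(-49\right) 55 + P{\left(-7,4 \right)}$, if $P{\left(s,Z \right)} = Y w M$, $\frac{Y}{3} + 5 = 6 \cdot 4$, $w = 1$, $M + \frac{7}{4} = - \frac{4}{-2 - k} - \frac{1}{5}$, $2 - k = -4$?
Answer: $- \frac{55553}{20} \approx -2777.6$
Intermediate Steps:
$k = 6$ ($k = 2 - -4 = 2 + 4 = 6$)
$M = - \frac{29}{20}$ ($M = - \frac{7}{4} - \left(\frac{1}{5} + \frac{4}{-2 - 6}\right) = - \frac{7}{4} - \left(\frac{1}{5} + \frac{4}{-8}\right) = - \frac{7}{4} - - \frac{3}{10} = - \frac{7}{4} + \left(\frac{1}{2} - \frac{1}{5}\right) = - \frac{7}{4} + \frac{3}{10} = - \frac{29}{20} \approx -1.45$)
$Y = 57$ ($Y = -15 + 3 \cdot 6 \cdot 4 = -15 + 3 \cdot 24 = -15 + 72 = 57$)
$P{\left(s,Z \right)} = - \frac{1653}{20}$ ($P{\left(s,Z \right)} = 57 \cdot 1 \left(- \frac{29}{20}\right) = 57 \left(- \frac{29}{20}\right) = - \frac{1653}{20}$)
$\left(-49\right) 55 + P{\left(-7,4 \right)} = \left(-49\right) 55 - \frac{1653}{20} = -2695 - \frac{1653}{20} = - \frac{55553}{20}$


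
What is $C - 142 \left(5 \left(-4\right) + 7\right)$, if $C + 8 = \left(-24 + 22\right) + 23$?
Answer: $1859$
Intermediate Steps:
$C = 13$ ($C = -8 + \left(\left(-24 + 22\right) + 23\right) = -8 + \left(-2 + 23\right) = -8 + 21 = 13$)
$C - 142 \left(5 \left(-4\right) + 7\right) = 13 - 142 \left(5 \left(-4\right) + 7\right) = 13 - 142 \left(-20 + 7\right) = 13 - -1846 = 13 + 1846 = 1859$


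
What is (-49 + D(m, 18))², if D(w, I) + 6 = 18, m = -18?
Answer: 1369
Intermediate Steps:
D(w, I) = 12 (D(w, I) = -6 + 18 = 12)
(-49 + D(m, 18))² = (-49 + 12)² = (-37)² = 1369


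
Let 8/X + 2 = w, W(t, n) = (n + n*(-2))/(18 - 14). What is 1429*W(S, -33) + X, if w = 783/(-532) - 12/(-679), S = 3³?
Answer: 8403942451/712988 ≈ 11787.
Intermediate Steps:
S = 27
W(t, n) = -n/4 (W(t, n) = (n - 2*n)/4 = -n*(¼) = -n/4)
w = -75039/51604 (w = 783*(-1/532) - 12*(-1/679) = -783/532 + 12/679 = -75039/51604 ≈ -1.4541)
X = -412832/178247 (X = 8/(-2 - 75039/51604) = 8/(-178247/51604) = 8*(-51604/178247) = -412832/178247 ≈ -2.3161)
1429*W(S, -33) + X = 1429*(-¼*(-33)) - 412832/178247 = 1429*(33/4) - 412832/178247 = 47157/4 - 412832/178247 = 8403942451/712988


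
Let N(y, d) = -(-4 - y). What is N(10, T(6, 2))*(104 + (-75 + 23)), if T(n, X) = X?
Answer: 728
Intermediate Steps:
N(y, d) = 4 + y
N(10, T(6, 2))*(104 + (-75 + 23)) = (4 + 10)*(104 + (-75 + 23)) = 14*(104 - 52) = 14*52 = 728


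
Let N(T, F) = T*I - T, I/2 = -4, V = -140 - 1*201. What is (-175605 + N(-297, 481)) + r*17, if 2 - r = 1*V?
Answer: -167101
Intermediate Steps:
V = -341 (V = -140 - 201 = -341)
r = 343 (r = 2 - (-341) = 2 - 1*(-341) = 2 + 341 = 343)
I = -8 (I = 2*(-4) = -8)
N(T, F) = -9*T (N(T, F) = T*(-8) - T = -8*T - T = -9*T)
(-175605 + N(-297, 481)) + r*17 = (-175605 - 9*(-297)) + 343*17 = (-175605 + 2673) + 5831 = -172932 + 5831 = -167101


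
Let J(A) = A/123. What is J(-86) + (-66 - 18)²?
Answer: 867802/123 ≈ 7055.3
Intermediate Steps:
J(A) = A/123 (J(A) = A*(1/123) = A/123)
J(-86) + (-66 - 18)² = (1/123)*(-86) + (-66 - 18)² = -86/123 + (-84)² = -86/123 + 7056 = 867802/123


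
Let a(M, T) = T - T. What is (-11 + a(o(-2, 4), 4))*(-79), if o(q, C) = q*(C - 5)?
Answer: 869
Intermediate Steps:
o(q, C) = q*(-5 + C)
a(M, T) = 0
(-11 + a(o(-2, 4), 4))*(-79) = (-11 + 0)*(-79) = -11*(-79) = 869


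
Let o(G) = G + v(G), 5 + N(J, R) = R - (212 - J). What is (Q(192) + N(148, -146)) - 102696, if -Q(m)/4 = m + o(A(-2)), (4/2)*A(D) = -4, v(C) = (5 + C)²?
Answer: -103707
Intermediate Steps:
N(J, R) = -217 + J + R (N(J, R) = -5 + (R - (212 - J)) = -5 + (R + (-212 + J)) = -5 + (-212 + J + R) = -217 + J + R)
A(D) = -2 (A(D) = (½)*(-4) = -2)
o(G) = G + (5 + G)²
Q(m) = -28 - 4*m (Q(m) = -4*(m + (-2 + (5 - 2)²)) = -4*(m + (-2 + 3²)) = -4*(m + (-2 + 9)) = -4*(m + 7) = -4*(7 + m) = -28 - 4*m)
(Q(192) + N(148, -146)) - 102696 = ((-28 - 4*192) + (-217 + 148 - 146)) - 102696 = ((-28 - 768) - 215) - 102696 = (-796 - 215) - 102696 = -1011 - 102696 = -103707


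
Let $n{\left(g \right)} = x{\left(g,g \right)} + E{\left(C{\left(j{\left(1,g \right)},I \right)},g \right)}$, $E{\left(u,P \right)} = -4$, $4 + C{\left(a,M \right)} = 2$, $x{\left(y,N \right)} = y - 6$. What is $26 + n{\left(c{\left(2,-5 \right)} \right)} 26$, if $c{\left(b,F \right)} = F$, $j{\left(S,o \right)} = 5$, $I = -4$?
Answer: $-364$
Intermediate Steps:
$x{\left(y,N \right)} = -6 + y$ ($x{\left(y,N \right)} = y - 6 = -6 + y$)
$C{\left(a,M \right)} = -2$ ($C{\left(a,M \right)} = -4 + 2 = -2$)
$n{\left(g \right)} = -10 + g$ ($n{\left(g \right)} = \left(-6 + g\right) - 4 = -10 + g$)
$26 + n{\left(c{\left(2,-5 \right)} \right)} 26 = 26 + \left(-10 - 5\right) 26 = 26 - 390 = -364$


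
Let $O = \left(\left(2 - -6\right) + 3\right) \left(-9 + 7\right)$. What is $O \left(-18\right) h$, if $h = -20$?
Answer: $-7920$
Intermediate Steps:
$O = -22$ ($O = \left(\left(2 + 6\right) + 3\right) \left(-2\right) = \left(8 + 3\right) \left(-2\right) = 11 \left(-2\right) = -22$)
$O \left(-18\right) h = \left(-22\right) \left(-18\right) \left(-20\right) = 396 \left(-20\right) = -7920$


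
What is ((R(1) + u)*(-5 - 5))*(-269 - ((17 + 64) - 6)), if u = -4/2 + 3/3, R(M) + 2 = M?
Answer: -6880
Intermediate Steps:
R(M) = -2 + M
u = -1 (u = -4*1/2 + 3*(1/3) = -2 + 1 = -1)
((R(1) + u)*(-5 - 5))*(-269 - ((17 + 64) - 6)) = (((-2 + 1) - 1)*(-5 - 5))*(-269 - ((17 + 64) - 6)) = ((-1 - 1)*(-10))*(-269 - (81 - 6)) = (-2*(-10))*(-269 - 1*75) = 20*(-269 - 75) = 20*(-344) = -6880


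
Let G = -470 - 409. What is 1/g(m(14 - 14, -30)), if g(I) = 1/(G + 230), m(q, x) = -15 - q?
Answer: -649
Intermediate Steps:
G = -879
g(I) = -1/649 (g(I) = 1/(-879 + 230) = 1/(-649) = -1/649)
1/g(m(14 - 14, -30)) = 1/(-1/649) = -649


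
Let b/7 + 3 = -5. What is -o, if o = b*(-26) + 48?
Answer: -1504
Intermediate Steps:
b = -56 (b = -21 + 7*(-5) = -21 - 35 = -56)
o = 1504 (o = -56*(-26) + 48 = 1456 + 48 = 1504)
-o = -1*1504 = -1504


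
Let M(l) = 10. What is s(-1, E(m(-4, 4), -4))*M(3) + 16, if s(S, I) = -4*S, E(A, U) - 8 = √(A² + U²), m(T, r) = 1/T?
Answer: 56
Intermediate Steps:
E(A, U) = 8 + √(A² + U²)
s(-1, E(m(-4, 4), -4))*M(3) + 16 = -4*(-1)*10 + 16 = 4*10 + 16 = 40 + 16 = 56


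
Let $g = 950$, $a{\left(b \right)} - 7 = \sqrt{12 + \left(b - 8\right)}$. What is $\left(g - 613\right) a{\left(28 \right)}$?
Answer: $2359 + 1348 \sqrt{2} \approx 4265.4$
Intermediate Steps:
$a{\left(b \right)} = 7 + \sqrt{4 + b}$ ($a{\left(b \right)} = 7 + \sqrt{12 + \left(b - 8\right)} = 7 + \sqrt{12 + \left(-8 + b\right)} = 7 + \sqrt{4 + b}$)
$\left(g - 613\right) a{\left(28 \right)} = \left(950 - 613\right) \left(7 + \sqrt{4 + 28}\right) = 337 \left(7 + \sqrt{32}\right) = 337 \left(7 + 4 \sqrt{2}\right) = 2359 + 1348 \sqrt{2}$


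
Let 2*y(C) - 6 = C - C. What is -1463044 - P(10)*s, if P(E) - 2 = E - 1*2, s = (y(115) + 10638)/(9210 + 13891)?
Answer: -33797885854/23101 ≈ -1.4630e+6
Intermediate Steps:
y(C) = 3 (y(C) = 3 + (C - C)/2 = 3 + (½)*0 = 3 + 0 = 3)
s = 10641/23101 (s = (3 + 10638)/(9210 + 13891) = 10641/23101 ≈ 0.46063)
P(E) = E (P(E) = 2 + (E - 1*2) = 2 + (E - 2) = 2 + (-2 + E) = E)
-1463044 - P(10)*s = -1463044 - 10*10641/23101 = -1463044 - 1*106410/23101 = -1463044 - 106410/23101 = -33797885854/23101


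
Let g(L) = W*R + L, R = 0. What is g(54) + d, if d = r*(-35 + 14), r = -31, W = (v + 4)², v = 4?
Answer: 705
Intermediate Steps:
W = 64 (W = (4 + 4)² = 8² = 64)
g(L) = L (g(L) = 64*0 + L = 0 + L = L)
d = 651 (d = -31*(-35 + 14) = -31*(-21) = 651)
g(54) + d = 54 + 651 = 705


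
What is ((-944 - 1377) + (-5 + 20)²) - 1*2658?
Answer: -4754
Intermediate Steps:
((-944 - 1377) + (-5 + 20)²) - 1*2658 = (-2321 + 15²) - 2658 = (-2321 + 225) - 2658 = -2096 - 2658 = -4754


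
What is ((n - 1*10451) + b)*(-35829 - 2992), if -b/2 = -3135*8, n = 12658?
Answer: -2032939307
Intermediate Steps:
b = 50160 (b = -(-6270)*8 = -2*(-25080) = 50160)
((n - 1*10451) + b)*(-35829 - 2992) = ((12658 - 1*10451) + 50160)*(-35829 - 2992) = ((12658 - 10451) + 50160)*(-38821) = (2207 + 50160)*(-38821) = 52367*(-38821) = -2032939307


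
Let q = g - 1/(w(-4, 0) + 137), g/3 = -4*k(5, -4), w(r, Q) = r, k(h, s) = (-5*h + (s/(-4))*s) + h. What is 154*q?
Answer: 842666/19 ≈ 44351.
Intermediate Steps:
k(h, s) = -4*h - s**2/4 (k(h, s) = (-5*h + (s*(-1/4))*s) + h = (-5*h + (-s/4)*s) + h = (-5*h - s**2/4) + h = -4*h - s**2/4)
g = 288 (g = 3*(-4*(-4*5 - 1/4*(-4)**2)) = 3*(-4*(-20 - 1/4*16)) = 3*(-4*(-20 - 4)) = 3*(-4*(-24)) = 3*96 = 288)
q = 38303/133 (q = 288 - 1/(-4 + 137) = 288 - 1/133 = 38303/133 ≈ 287.99)
154*q = 154*(38303/133) = 842666/19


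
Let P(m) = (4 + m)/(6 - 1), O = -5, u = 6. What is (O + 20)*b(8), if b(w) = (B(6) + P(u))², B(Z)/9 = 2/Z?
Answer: 375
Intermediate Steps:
B(Z) = 18/Z (B(Z) = 9*(2/Z) = 18/Z)
P(m) = ⅘ + m/5 (P(m) = (4 + m)/5 = (4 + m)*(⅕) = ⅘ + m/5)
b(w) = 25 (b(w) = (18/6 + (⅘ + (⅕)*6))² = (18*(⅙) + (⅘ + 6/5))² = (3 + 2)² = 5² = 25)
(O + 20)*b(8) = (-5 + 20)*25 = 15*25 = 375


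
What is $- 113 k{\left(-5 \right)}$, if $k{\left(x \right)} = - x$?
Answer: $-565$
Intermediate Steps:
$- 113 k{\left(-5 \right)} = - 113 \left(\left(-1\right) \left(-5\right)\right) = \left(-113\right) 5 = -565$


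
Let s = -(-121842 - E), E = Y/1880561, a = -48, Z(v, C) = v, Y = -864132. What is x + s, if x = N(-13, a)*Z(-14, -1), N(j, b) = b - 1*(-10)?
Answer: 230130907682/1880561 ≈ 1.2237e+5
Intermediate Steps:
E = -864132/1880561 ≈ -0.45951
N(j, b) = 10 + b (N(j, b) = b + 10 = 10 + b)
s = 229130449230/1880561 (s = -(-121842 - 1*(-864132/1880561)) = -(-121842 + 864132/1880561) = -1*(-229130449230/1880561) = 229130449230/1880561 ≈ 1.2184e+5)
x = 532 (x = (10 - 48)*(-14) = -38*(-14) = 532)
x + s = 532 + 229130449230/1880561 = 230130907682/1880561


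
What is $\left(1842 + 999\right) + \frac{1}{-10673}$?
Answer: $\frac{30321992}{10673} \approx 2841.0$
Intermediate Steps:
$\left(1842 + 999\right) + \frac{1}{-10673} = 2841 - \frac{1}{10673} = \frac{30321992}{10673}$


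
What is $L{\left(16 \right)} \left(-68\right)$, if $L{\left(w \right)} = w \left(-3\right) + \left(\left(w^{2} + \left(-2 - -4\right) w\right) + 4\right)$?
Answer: $-16592$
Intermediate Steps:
$L{\left(w \right)} = 4 + w^{2} - w$ ($L{\left(w \right)} = - 3 w + \left(\left(w^{2} + \left(-2 + 4\right) w\right) + 4\right) = - 3 w + \left(\left(w^{2} + 2 w\right) + 4\right) = - 3 w + \left(4 + w^{2} + 2 w\right) = 4 + w^{2} - w$)
$L{\left(16 \right)} \left(-68\right) = \left(4 + 16^{2} - 16\right) \left(-68\right) = \left(4 + 256 - 16\right) \left(-68\right) = 244 \left(-68\right) = -16592$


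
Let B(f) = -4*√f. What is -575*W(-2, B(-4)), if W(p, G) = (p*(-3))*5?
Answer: -17250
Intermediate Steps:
W(p, G) = -15*p (W(p, G) = -3*p*5 = -15*p)
-575*W(-2, B(-4)) = -(-8625)*(-2) = -575*30 = -17250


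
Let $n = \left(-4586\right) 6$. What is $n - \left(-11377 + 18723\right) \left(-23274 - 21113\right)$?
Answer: $326039386$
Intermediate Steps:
$n = -27516$
$n - \left(-11377 + 18723\right) \left(-23274 - 21113\right) = -27516 - \left(-11377 + 18723\right) \left(-23274 - 21113\right) = -27516 - 7346 \left(-44387\right) = -27516 - -326066902 = -27516 + 326066902 = 326039386$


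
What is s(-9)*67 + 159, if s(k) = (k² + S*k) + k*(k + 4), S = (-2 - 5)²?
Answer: -20946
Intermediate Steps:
S = 49 (S = (-7)² = 49)
s(k) = k² + 49*k + k*(4 + k) (s(k) = (k² + 49*k) + k*(k + 4) = (k² + 49*k) + k*(4 + k) = k² + 49*k + k*(4 + k))
s(-9)*67 + 159 = -9*(53 + 2*(-9))*67 + 159 = -9*(53 - 18)*67 + 159 = -9*35*67 + 159 = -315*67 + 159 = -21105 + 159 = -20946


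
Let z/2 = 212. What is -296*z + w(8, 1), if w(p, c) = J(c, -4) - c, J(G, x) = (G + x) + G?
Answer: -125507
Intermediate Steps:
z = 424 (z = 2*212 = 424)
J(G, x) = x + 2*G
w(p, c) = -4 + c (w(p, c) = (-4 + 2*c) - c = -4 + c)
-296*z + w(8, 1) = -296*424 + (-4 + 1) = -125504 - 3 = -125507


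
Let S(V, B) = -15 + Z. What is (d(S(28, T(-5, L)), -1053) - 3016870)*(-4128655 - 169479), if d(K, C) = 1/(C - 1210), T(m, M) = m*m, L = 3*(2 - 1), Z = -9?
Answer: 29344120775370674/2263 ≈ 1.2967e+13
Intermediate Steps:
L = 3 (L = 3*1 = 3)
T(m, M) = m²
S(V, B) = -24 (S(V, B) = -15 - 9 = -24)
d(K, C) = 1/(-1210 + C)
(d(S(28, T(-5, L)), -1053) - 3016870)*(-4128655 - 169479) = (1/(-1210 - 1053) - 3016870)*(-4128655 - 169479) = (1/(-2263) - 3016870)*(-4298134) = (-1/2263 - 3016870)*(-4298134) = -6827176811/2263*(-4298134) = 29344120775370674/2263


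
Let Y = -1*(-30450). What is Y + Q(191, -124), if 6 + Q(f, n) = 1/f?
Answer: 5814805/191 ≈ 30444.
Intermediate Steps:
Y = 30450
Q(f, n) = -6 + 1/f
Y + Q(191, -124) = 30450 + (-6 + 1/191) = 30450 - 1145/191 = 5814805/191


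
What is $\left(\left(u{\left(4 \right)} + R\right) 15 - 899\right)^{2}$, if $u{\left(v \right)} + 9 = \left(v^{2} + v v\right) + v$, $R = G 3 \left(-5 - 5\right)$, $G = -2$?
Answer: $164836$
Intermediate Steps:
$R = 60$ ($R = \left(-2\right) 3 \left(-5 - 5\right) = \left(-6\right) \left(-10\right) = 60$)
$u{\left(v \right)} = -9 + v + 2 v^{2}$ ($u{\left(v \right)} = -9 + \left(\left(v^{2} + v v\right) + v\right) = -9 + \left(\left(v^{2} + v^{2}\right) + v\right) = -9 + \left(2 v^{2} + v\right) = -9 + \left(v + 2 v^{2}\right) = -9 + v + 2 v^{2}$)
$\left(\left(u{\left(4 \right)} + R\right) 15 - 899\right)^{2} = \left(\left(\left(-9 + 4 + 2 \cdot 4^{2}\right) + 60\right) 15 - 899\right)^{2} = \left(\left(\left(-9 + 4 + 2 \cdot 16\right) + 60\right) 15 - 899\right)^{2} = \left(\left(\left(-9 + 4 + 32\right) + 60\right) 15 - 899\right)^{2} = \left(\left(27 + 60\right) 15 - 899\right)^{2} = \left(87 \cdot 15 - 899\right)^{2} = \left(1305 - 899\right)^{2} = 406^{2} = 164836$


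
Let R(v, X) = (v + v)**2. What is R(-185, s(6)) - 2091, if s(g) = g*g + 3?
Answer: 134809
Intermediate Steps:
s(g) = 3 + g**2 (s(g) = g**2 + 3 = 3 + g**2)
R(v, X) = 4*v**2 (R(v, X) = (2*v)**2 = 4*v**2)
R(-185, s(6)) - 2091 = 4*(-185)**2 - 2091 = 4*34225 - 2091 = 136900 - 2091 = 134809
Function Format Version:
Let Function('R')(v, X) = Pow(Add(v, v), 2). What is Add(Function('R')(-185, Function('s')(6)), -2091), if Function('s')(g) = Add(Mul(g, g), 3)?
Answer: 134809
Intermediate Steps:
Function('s')(g) = Add(3, Pow(g, 2)) (Function('s')(g) = Add(Pow(g, 2), 3) = Add(3, Pow(g, 2)))
Function('R')(v, X) = Mul(4, Pow(v, 2)) (Function('R')(v, X) = Pow(Mul(2, v), 2) = Mul(4, Pow(v, 2)))
Add(Function('R')(-185, Function('s')(6)), -2091) = Add(Mul(4, Pow(-185, 2)), -2091) = Add(Mul(4, 34225), -2091) = Add(136900, -2091) = 134809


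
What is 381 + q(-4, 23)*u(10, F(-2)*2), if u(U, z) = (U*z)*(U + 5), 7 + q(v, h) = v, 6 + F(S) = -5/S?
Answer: 11931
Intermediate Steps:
F(S) = -6 - 5/S
q(v, h) = -7 + v
u(U, z) = U*z*(5 + U) (u(U, z) = (U*z)*(5 + U) = U*z*(5 + U))
381 + q(-4, 23)*u(10, F(-2)*2) = 381 + (-7 - 4)*(10*((-6 - 5/(-2))*2)*(5 + 10)) = 381 - 110*(-6 - 5*(-½))*2*15 = 381 - 110*(-6 + 5/2)*2*15 = 381 - 110*(-7/2*2)*15 = 381 - 110*(-7)*15 = 381 - 11*(-1050) = 381 + 11550 = 11931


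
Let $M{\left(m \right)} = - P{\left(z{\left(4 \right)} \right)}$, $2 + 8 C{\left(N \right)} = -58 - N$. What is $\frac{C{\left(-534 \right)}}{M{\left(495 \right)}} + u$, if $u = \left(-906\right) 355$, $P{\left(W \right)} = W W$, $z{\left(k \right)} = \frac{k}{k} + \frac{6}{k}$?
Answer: $- \frac{8040987}{25} \approx -3.2164 \cdot 10^{5}$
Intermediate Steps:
$C{\left(N \right)} = - \frac{15}{2} - \frac{N}{8}$ ($C{\left(N \right)} = - \frac{1}{4} + \frac{-58 - N}{8} = - \frac{1}{4} - \left(\frac{29}{4} + \frac{N}{8}\right) = - \frac{15}{2} - \frac{N}{8}$)
$z{\left(k \right)} = 1 + \frac{6}{k}$
$P{\left(W \right)} = W^{2}$
$M{\left(m \right)} = - \frac{25}{4}$ ($M{\left(m \right)} = - \left(\frac{6 + 4}{4}\right)^{2} = - \left(\frac{1}{4} \cdot 10\right)^{2} = - \left(\frac{5}{2}\right)^{2} = \left(-1\right) \frac{25}{4} = - \frac{25}{4}$)
$u = -321630$
$\frac{C{\left(-534 \right)}}{M{\left(495 \right)}} + u = \frac{- \frac{15}{2} - - \frac{267}{4}}{- \frac{25}{4}} - 321630 = \left(- \frac{15}{2} + \frac{267}{4}\right) \left(- \frac{4}{25}\right) - 321630 = \frac{237}{4} \left(- \frac{4}{25}\right) - 321630 = - \frac{237}{25} - 321630 = - \frac{8040987}{25}$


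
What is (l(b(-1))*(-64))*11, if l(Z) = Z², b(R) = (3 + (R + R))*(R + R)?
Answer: -2816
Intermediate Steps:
b(R) = 2*R*(3 + 2*R) (b(R) = (3 + 2*R)*(2*R) = 2*R*(3 + 2*R))
(l(b(-1))*(-64))*11 = ((2*(-1)*(3 + 2*(-1)))²*(-64))*11 = ((2*(-1)*(3 - 2))²*(-64))*11 = ((2*(-1)*1)²*(-64))*11 = ((-2)²*(-64))*11 = (4*(-64))*11 = -256*11 = -2816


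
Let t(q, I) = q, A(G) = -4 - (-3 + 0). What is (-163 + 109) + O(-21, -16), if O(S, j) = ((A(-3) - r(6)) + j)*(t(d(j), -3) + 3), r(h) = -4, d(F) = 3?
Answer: -132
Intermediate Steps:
A(G) = -1 (A(G) = -4 - 1*(-3) = -4 + 3 = -1)
O(S, j) = 18 + 6*j (O(S, j) = ((-1 - 1*(-4)) + j)*(3 + 3) = ((-1 + 4) + j)*6 = (3 + j)*6 = 18 + 6*j)
(-163 + 109) + O(-21, -16) = (-163 + 109) + (18 + 6*(-16)) = -54 + (18 - 96) = -54 - 78 = -132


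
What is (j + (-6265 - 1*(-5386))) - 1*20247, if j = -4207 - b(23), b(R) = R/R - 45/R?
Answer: -582637/23 ≈ -25332.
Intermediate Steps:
b(R) = 1 - 45/R
j = -96739/23 (j = -4207 - (-45 + 23)/23 = -4207 - (-22)/23 = -4207 - 1*(-22/23) = -4207 + 22/23 = -96739/23 ≈ -4206.0)
(j + (-6265 - 1*(-5386))) - 1*20247 = (-96739/23 + (-6265 - 1*(-5386))) - 1*20247 = (-96739/23 + (-6265 + 5386)) - 20247 = (-96739/23 - 879) - 20247 = -116956/23 - 20247 = -582637/23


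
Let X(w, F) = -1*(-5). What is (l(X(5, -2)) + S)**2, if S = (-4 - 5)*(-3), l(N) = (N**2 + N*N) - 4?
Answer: 5329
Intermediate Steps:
X(w, F) = 5
l(N) = -4 + 2*N**2 (l(N) = (N**2 + N**2) - 4 = 2*N**2 - 4 = -4 + 2*N**2)
S = 27 (S = -9*(-3) = 27)
(l(X(5, -2)) + S)**2 = ((-4 + 2*5**2) + 27)**2 = ((-4 + 2*25) + 27)**2 = ((-4 + 50) + 27)**2 = (46 + 27)**2 = 73**2 = 5329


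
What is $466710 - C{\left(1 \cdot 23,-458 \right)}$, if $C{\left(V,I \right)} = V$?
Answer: $466687$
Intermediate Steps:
$466710 - C{\left(1 \cdot 23,-458 \right)} = 466710 - 1 \cdot 23 = 466710 - 23 = 466687$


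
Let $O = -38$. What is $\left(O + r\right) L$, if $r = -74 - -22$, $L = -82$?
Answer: $7380$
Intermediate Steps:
$r = -52$ ($r = -74 + 22 = -52$)
$\left(O + r\right) L = \left(-38 - 52\right) \left(-82\right) = \left(-90\right) \left(-82\right) = 7380$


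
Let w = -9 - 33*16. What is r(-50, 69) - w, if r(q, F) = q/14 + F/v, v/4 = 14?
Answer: 29941/56 ≈ 534.66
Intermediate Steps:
v = 56 (v = 4*14 = 56)
r(q, F) = q/14 + F/56
w = -537 (w = -9 - 528 = -537)
r(-50, 69) - w = ((1/14)*(-50) + (1/56)*69) - 1*(-537) = (-25/7 + 69/56) + 537 = -131/56 + 537 = 29941/56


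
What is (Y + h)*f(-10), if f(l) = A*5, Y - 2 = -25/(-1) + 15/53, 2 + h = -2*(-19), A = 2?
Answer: 33540/53 ≈ 632.83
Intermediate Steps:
h = 36 (h = -2 - 2*(-19) = -2 + 38 = 36)
Y = 1446/53 (Y = 2 + (-25/(-1) + 15/53) = 2 + (-25*(-1) + 15*(1/53)) = 2 + (25 + 15/53) = 2 + 1340/53 = 1446/53 ≈ 27.283)
f(l) = 10 (f(l) = 2*5 = 10)
(Y + h)*f(-10) = (1446/53 + 36)*10 = (3354/53)*10 = 33540/53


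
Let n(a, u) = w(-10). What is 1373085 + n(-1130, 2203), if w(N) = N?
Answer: 1373075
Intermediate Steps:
n(a, u) = -10
1373085 + n(-1130, 2203) = 1373085 - 10 = 1373075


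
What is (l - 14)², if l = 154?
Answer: 19600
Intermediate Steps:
(l - 14)² = (154 - 14)² = 140² = 19600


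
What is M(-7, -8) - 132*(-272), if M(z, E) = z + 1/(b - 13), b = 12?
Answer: 35896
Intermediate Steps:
M(z, E) = -1 + z (M(z, E) = z + 1/(12 - 13) = z + 1/(-1) = z - 1 = -1 + z)
M(-7, -8) - 132*(-272) = (-1 - 7) - 132*(-272) = -8 + 35904 = 35896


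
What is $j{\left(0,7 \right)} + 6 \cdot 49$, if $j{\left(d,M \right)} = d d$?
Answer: $294$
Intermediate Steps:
$j{\left(d,M \right)} = d^{2}$
$j{\left(0,7 \right)} + 6 \cdot 49 = 0^{2} + 6 \cdot 49 = 0 + 294 = 294$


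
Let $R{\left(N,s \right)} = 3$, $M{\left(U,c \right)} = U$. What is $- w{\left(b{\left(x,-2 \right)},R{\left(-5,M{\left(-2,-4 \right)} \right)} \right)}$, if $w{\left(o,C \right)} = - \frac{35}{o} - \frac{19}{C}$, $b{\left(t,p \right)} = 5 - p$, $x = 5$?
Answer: $\frac{34}{3} \approx 11.333$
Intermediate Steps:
$- w{\left(b{\left(x,-2 \right)},R{\left(-5,M{\left(-2,-4 \right)} \right)} \right)} = - (- \frac{35}{5 - -2} - \frac{19}{3}) = - (- \frac{35}{5 + 2} - \frac{19}{3}) = - (- \frac{35}{7} - \frac{19}{3}) = - (\left(-35\right) \frac{1}{7} - \frac{19}{3}) = - (-5 - \frac{19}{3}) = \left(-1\right) \left(- \frac{34}{3}\right) = \frac{34}{3}$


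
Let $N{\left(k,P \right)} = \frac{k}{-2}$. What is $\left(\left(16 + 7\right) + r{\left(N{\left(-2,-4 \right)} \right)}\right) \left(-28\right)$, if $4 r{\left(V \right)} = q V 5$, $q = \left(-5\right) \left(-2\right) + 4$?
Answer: $-1134$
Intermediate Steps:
$q = 14$ ($q = 10 + 4 = 14$)
$N{\left(k,P \right)} = - \frac{k}{2}$ ($N{\left(k,P \right)} = k \left(- \frac{1}{2}\right) = - \frac{k}{2}$)
$r{\left(V \right)} = \frac{35 V}{2}$ ($r{\left(V \right)} = \frac{14 V 5}{4} = \frac{70 V}{4} = \frac{35 V}{2}$)
$\left(\left(16 + 7\right) + r{\left(N{\left(-2,-4 \right)} \right)}\right) \left(-28\right) = \left(\left(16 + 7\right) + \frac{35 \left(\left(- \frac{1}{2}\right) \left(-2\right)\right)}{2}\right) \left(-28\right) = \left(23 + \frac{35}{2} \cdot 1\right) \left(-28\right) = \left(23 + \frac{35}{2}\right) \left(-28\right) = \frac{81}{2} \left(-28\right) = -1134$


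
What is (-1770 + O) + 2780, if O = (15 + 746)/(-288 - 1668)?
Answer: 1974799/1956 ≈ 1009.6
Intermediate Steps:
O = -761/1956 (O = 761/(-1956) = 761*(-1/1956) = -761/1956 ≈ -0.38906)
(-1770 + O) + 2780 = (-1770 - 761/1956) + 2780 = -3462881/1956 + 2780 = 1974799/1956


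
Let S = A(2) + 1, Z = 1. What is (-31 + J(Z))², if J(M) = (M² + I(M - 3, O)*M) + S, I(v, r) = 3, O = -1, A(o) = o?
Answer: 576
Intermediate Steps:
S = 3 (S = 2 + 1 = 3)
J(M) = 3 + M² + 3*M (J(M) = (M² + 3*M) + 3 = 3 + M² + 3*M)
(-31 + J(Z))² = (-31 + (3 + 1² + 3*1))² = (-31 + (3 + 1 + 3))² = (-31 + 7)² = (-24)² = 576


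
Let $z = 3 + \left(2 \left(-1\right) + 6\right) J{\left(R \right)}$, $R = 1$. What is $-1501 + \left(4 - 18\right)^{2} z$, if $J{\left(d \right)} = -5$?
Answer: $-4833$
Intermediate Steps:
$z = -17$ ($z = 3 + \left(2 \left(-1\right) + 6\right) \left(-5\right) = 3 + \left(-2 + 6\right) \left(-5\right) = 3 + 4 \left(-5\right) = 3 - 20 = -17$)
$-1501 + \left(4 - 18\right)^{2} z = -1501 + \left(4 - 18\right)^{2} \left(-17\right) = -1501 + \left(-14\right)^{2} \left(-17\right) = -1501 + 196 \left(-17\right) = -1501 - 3332 = -4833$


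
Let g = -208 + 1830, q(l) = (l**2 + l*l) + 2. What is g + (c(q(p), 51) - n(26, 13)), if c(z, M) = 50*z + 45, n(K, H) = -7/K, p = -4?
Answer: 87549/26 ≈ 3367.3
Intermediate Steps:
q(l) = 2 + 2*l**2 (q(l) = (l**2 + l**2) + 2 = 2*l**2 + 2 = 2 + 2*l**2)
c(z, M) = 45 + 50*z
g = 1622
g + (c(q(p), 51) - n(26, 13)) = 1622 + ((45 + 50*(2 + 2*(-4)**2)) - (-7)/26) = 1622 + ((45 + 50*(2 + 2*16)) - (-7)/26) = 1622 + ((45 + 50*(2 + 32)) - 1*(-7/26)) = 1622 + ((45 + 50*34) + 7/26) = 1622 + ((45 + 1700) + 7/26) = 1622 + (1745 + 7/26) = 1622 + 45377/26 = 87549/26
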